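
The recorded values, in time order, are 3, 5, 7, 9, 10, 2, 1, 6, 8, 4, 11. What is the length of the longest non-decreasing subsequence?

Track the smallest tail for each achievable length (allowing ties):
3 → extends → [3]
5 → extends → [3, 5]
7 → extends → [3, 5, 7]
9 → extends → [3, 5, 7, 9]
10 → extends → [3, 5, 7, 9, 10]
2 → replaces 3 → [2, 5, 7, 9, 10]
1 → replaces 2 → [1, 5, 7, 9, 10]
6 → replaces 7 → [1, 5, 6, 9, 10]
8 → replaces 9 → [1, 5, 6, 8, 10]
4 → replaces 5 → [1, 4, 6, 8, 10]
11 → extends → [1, 4, 6, 8, 10, 11]
Six tails, so the longest non-decreasing subsequence has length 6 (e.g. 3, 5, 7, 9, 10, 11).

6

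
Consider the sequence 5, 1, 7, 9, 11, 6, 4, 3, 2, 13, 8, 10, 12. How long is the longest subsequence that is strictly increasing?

Track the smallest tail for each achievable length (strict):
5 → extends → [5]
1 → replaces 5 → [1]
7 → extends → [1, 7]
9 → extends → [1, 7, 9]
11 → extends → [1, 7, 9, 11]
6 → replaces 7 → [1, 6, 9, 11]
4 → replaces 6 → [1, 4, 9, 11]
3 → replaces 4 → [1, 3, 9, 11]
2 → replaces 3 → [1, 2, 9, 11]
13 → extends → [1, 2, 9, 11, 13]
8 → replaces 9 → [1, 2, 8, 11, 13]
10 → replaces 11 → [1, 2, 8, 10, 13]
12 → replaces 13 → [1, 2, 8, 10, 12]
Five tails, so the longest strictly increasing subsequence has length 5 (e.g. 5, 7, 9, 11, 13).

5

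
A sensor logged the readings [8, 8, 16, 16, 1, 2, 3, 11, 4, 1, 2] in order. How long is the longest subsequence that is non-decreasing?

4

Let dp[i] be the length of the longest such subsequence ending at index i:
i:      1  2  3  4  5  6  7  8  9 10 11
a[i]:   8  8 16 16  1  2  3 11  4  1  2
dp:     1  2  3  4  1  2  3  4  4  2  3
Maximum dp value is 4.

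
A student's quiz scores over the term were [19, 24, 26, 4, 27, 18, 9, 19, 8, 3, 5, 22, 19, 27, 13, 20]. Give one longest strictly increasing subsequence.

Patience tails give the LIS length; then backtrack through the dp parents:
19 → extends → [19]
24 → extends → [19, 24]
26 → extends → [19, 24, 26]
4 → replaces 19 → [4, 24, 26]
27 → extends → [4, 24, 26, 27]
18 → replaces 24 → [4, 18, 26, 27]
9 → replaces 18 → [4, 9, 26, 27]
19 → replaces 26 → [4, 9, 19, 27]
8 → replaces 9 → [4, 8, 19, 27]
3 → replaces 4 → [3, 8, 19, 27]
5 → replaces 8 → [3, 5, 19, 27]
22 → replaces 27 → [3, 5, 19, 22]
19 → already a tail → [3, 5, 19, 22]
27 → extends → [3, 5, 19, 22, 27]
13 → replaces 19 → [3, 5, 13, 22, 27]
20 → replaces 22 → [3, 5, 13, 20, 27]
Length 5; one witness is 4, 18, 19, 22, 27.

4, 18, 19, 22, 27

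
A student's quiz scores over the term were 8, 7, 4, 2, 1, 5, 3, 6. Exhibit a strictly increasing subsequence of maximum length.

Patience tails give the LIS length; then backtrack through the dp parents:
8 → extends → [8]
7 → replaces 8 → [7]
4 → replaces 7 → [4]
2 → replaces 4 → [2]
1 → replaces 2 → [1]
5 → extends → [1, 5]
3 → replaces 5 → [1, 3]
6 → extends → [1, 3, 6]
Length 3; one witness is 4, 5, 6.

4, 5, 6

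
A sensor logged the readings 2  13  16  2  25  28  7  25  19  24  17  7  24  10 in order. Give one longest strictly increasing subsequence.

Patience tails give the LIS length; then backtrack through the dp parents:
2 → extends → [2]
13 → extends → [2, 13]
16 → extends → [2, 13, 16]
2 → already a tail → [2, 13, 16]
25 → extends → [2, 13, 16, 25]
28 → extends → [2, 13, 16, 25, 28]
7 → replaces 13 → [2, 7, 16, 25, 28]
25 → already a tail → [2, 7, 16, 25, 28]
19 → replaces 25 → [2, 7, 16, 19, 28]
24 → replaces 28 → [2, 7, 16, 19, 24]
17 → replaces 19 → [2, 7, 16, 17, 24]
7 → already a tail → [2, 7, 16, 17, 24]
24 → already a tail → [2, 7, 16, 17, 24]
10 → replaces 16 → [2, 7, 10, 17, 24]
Length 5; one witness is 2, 13, 16, 25, 28.

2, 13, 16, 25, 28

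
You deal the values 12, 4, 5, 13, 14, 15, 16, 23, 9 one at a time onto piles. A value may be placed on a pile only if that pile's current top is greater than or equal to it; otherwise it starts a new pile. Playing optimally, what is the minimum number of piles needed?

7

Place each on the leftmost legal pile:
12 → new pile 1 (tops now [12])
4 → pile 1 (tops now [4])
5 → new pile 2 (tops now [4, 5])
13 → new pile 3 (tops now [4, 5, 13])
14 → new pile 4 (tops now [4, 5, 13, 14])
15 → new pile 5 (tops now [4, 5, 13, 14, 15])
16 → new pile 6 (tops now [4, 5, 13, 14, 15, 16])
23 → new pile 7 (tops now [4, 5, 13, 14, 15, 16, 23])
9 → pile 3 (tops now [4, 5, 9, 14, 15, 16, 23])
Seven piles.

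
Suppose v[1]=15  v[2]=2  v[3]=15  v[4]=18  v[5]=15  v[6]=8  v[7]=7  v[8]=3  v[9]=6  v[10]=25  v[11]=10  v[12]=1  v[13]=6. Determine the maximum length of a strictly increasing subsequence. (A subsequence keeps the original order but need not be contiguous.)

Let dp[i] be the length of the longest such subsequence ending at index i:
i:      1  2  3  4  5  6  7  8  9 10 11 12 13
v[i]:  15  2 15 18 15  8  7  3  6 25 10  1  6
dp:     1  1  2  3  2  2  2  2  3  4  4  1  3
Maximum dp value is 4.

4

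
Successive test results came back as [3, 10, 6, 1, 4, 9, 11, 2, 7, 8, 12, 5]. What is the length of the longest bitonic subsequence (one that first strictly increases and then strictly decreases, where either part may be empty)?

inc[i] = longest strictly increasing subsequence ending at i; dec[i] = longest strictly decreasing subsequence starting at i:
i:      1  2  3  4  5  6  7  8  9 10 11 12
a[i]:   3 10  6  1  4  9 11  2  7  8 12  5
inc:    1  2  2  1  2  3  4  2  3  4  5  3
dec:    2  4  3  1  2  3  3  1  2  2  2  1
Best peak at i=7 (value 11): inc=4, dec=3, length 4+3−1 = 6.

6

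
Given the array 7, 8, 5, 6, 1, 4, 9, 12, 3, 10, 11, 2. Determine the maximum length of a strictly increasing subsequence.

5

Let dp[i] be the length of the longest such subsequence ending at index i:
i:      1  2  3  4  5  6  7  8  9 10 11 12
a[i]:   7  8  5  6  1  4  9 12  3 10 11  2
dp:     1  2  1  2  1  2  3  4  2  4  5  2
Maximum dp value is 5.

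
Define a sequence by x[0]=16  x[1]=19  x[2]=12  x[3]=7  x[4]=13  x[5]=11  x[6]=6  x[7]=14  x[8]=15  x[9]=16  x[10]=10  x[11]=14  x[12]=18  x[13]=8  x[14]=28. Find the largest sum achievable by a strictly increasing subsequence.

116

Let S[i] be the best sum of a strictly increasing subsequence ending at i:
i:       0   1   2   3   4   5   6   7   8   9  10  11  12  13  14
x[i]:   16  19  12   7  13  11   6  14  15  16  10  14  18   8  28
S:      16  35  12   7  25  18   6  39  54  70  17  39  88  15 116
Maximum is 116 (e.g. 12 + 13 + 14 + 15 + 16 + 18 + 28).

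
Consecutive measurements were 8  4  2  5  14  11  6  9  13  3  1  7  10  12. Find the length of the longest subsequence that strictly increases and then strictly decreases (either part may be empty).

inc[i] = longest strictly increasing subsequence ending at i; dec[i] = longest strictly decreasing subsequence starting at i:
i:      1  2  3  4  5  6  7  8  9 10 11 12 13 14
a[i]:   8  4  2  5 14 11  6  9 13  3  1  7 10 12
inc:    1  1  1  2  3  3  3  4  5  2  1  4  5  6
dec:    4  3  2  3  5  4  3  3  3  2  1  1  1  1
Best peak at i=5 (value 14): inc=3, dec=5, length 3+5−1 = 7.

7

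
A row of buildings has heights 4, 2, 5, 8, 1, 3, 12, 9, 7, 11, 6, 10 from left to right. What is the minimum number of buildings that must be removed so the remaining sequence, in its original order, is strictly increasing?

7

Fewest deletions = n − (longest strictly increasing subsequence).
Patience tails:
4 → extends → [4]
2 → replaces 4 → [2]
5 → extends → [2, 5]
8 → extends → [2, 5, 8]
1 → replaces 2 → [1, 5, 8]
3 → replaces 5 → [1, 3, 8]
12 → extends → [1, 3, 8, 12]
9 → replaces 12 → [1, 3, 8, 9]
7 → replaces 8 → [1, 3, 7, 9]
11 → extends → [1, 3, 7, 9, 11]
6 → replaces 7 → [1, 3, 6, 9, 11]
10 → replaces 11 → [1, 3, 6, 9, 10]
Longest strictly increasing subsequence has length 5, so deletions = 12 − 5 = 7.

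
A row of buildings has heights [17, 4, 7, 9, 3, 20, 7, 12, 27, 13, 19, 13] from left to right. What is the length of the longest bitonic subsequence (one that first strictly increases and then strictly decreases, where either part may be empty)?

inc[i] = longest strictly increasing subsequence ending at i; dec[i] = longest strictly decreasing subsequence starting at i:
i:      1  2  3  4  5  6  7  8  9 10 11 12
a[i]:  17  4  7  9  3 20  7 12 27 13 19 13
inc:    1  1  2  3  1  4  2  4  5  5  6  5
dec:    3  2  2  2  1  3  1  1  3  1  2  1
Best peak at i=9 (value 27): inc=5, dec=3, length 5+3−1 = 7.

7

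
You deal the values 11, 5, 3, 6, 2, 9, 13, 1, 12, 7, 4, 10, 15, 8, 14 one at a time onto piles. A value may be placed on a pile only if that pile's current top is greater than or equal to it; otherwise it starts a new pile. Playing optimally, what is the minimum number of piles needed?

5

Place each on the leftmost legal pile:
11 → new pile 1 (tops now [11])
5 → pile 1 (tops now [5])
3 → pile 1 (tops now [3])
6 → new pile 2 (tops now [3, 6])
2 → pile 1 (tops now [2, 6])
9 → new pile 3 (tops now [2, 6, 9])
13 → new pile 4 (tops now [2, 6, 9, 13])
1 → pile 1 (tops now [1, 6, 9, 13])
12 → pile 4 (tops now [1, 6, 9, 12])
7 → pile 3 (tops now [1, 6, 7, 12])
4 → pile 2 (tops now [1, 4, 7, 12])
10 → pile 4 (tops now [1, 4, 7, 10])
15 → new pile 5 (tops now [1, 4, 7, 10, 15])
8 → pile 4 (tops now [1, 4, 7, 8, 15])
14 → pile 5 (tops now [1, 4, 7, 8, 14])
Five piles.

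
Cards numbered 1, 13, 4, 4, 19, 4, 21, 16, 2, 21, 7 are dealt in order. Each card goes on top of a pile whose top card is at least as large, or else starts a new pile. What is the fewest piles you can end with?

4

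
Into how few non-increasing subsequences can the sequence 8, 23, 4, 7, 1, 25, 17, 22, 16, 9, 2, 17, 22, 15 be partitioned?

Place each on the leftmost legal pile:
8 → new pile 1 (tops now [8])
23 → new pile 2 (tops now [8, 23])
4 → pile 1 (tops now [4, 23])
7 → pile 2 (tops now [4, 7])
1 → pile 1 (tops now [1, 7])
25 → new pile 3 (tops now [1, 7, 25])
17 → pile 3 (tops now [1, 7, 17])
22 → new pile 4 (tops now [1, 7, 17, 22])
16 → pile 3 (tops now [1, 7, 16, 22])
9 → pile 3 (tops now [1, 7, 9, 22])
2 → pile 2 (tops now [1, 2, 9, 22])
17 → pile 4 (tops now [1, 2, 9, 17])
22 → new pile 5 (tops now [1, 2, 9, 17, 22])
15 → pile 4 (tops now [1, 2, 9, 15, 22])
Five piles.

5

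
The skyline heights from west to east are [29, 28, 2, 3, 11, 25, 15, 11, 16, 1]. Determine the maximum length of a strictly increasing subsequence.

5

Let dp[i] be the length of the longest such subsequence ending at index i:
i:      1  2  3  4  5  6  7  8  9 10
a[i]:  29 28  2  3 11 25 15 11 16  1
dp:     1  1  1  2  3  4  4  3  5  1
Maximum dp value is 5.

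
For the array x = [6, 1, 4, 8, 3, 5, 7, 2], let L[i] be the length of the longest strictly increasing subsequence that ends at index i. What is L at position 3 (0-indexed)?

dp[i] = 1 + max{dp[j] : j<i, x[j]<x[i]} (or 1 if no such j):
i:     0 1 2 3 4 5 6 7
x[i]:  6 1 4 8 3 5 7 2
dp:    1 1 2 3 2 3 4 2
At index 3 the value is 3.

3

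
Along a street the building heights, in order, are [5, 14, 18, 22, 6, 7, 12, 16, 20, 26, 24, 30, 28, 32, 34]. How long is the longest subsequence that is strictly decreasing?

2

Let dp[i] be the longest strictly decreasing subsequence ending at i:
i:      1  2  3  4  5  6  7  8  9 10 11 12 13 14 15
a[i]:   5 14 18 22  6  7 12 16 20 26 24 30 28 32 34
dp:     1  1  1  1  2  2  2  2  2  1  2  1  2  1  1
Maximum is 2.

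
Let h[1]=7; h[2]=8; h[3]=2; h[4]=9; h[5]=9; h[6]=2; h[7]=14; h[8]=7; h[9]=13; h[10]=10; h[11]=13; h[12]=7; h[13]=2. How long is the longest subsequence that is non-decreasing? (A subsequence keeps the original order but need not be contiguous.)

6

Track the smallest tail for each achievable length (allowing ties):
7 → extends → [7]
8 → extends → [7, 8]
2 → replaces 7 → [2, 8]
9 → extends → [2, 8, 9]
9 → extends → [2, 8, 9, 9]
2 → replaces 8 → [2, 2, 9, 9]
14 → extends → [2, 2, 9, 9, 14]
7 → replaces 9 → [2, 2, 7, 9, 14]
13 → replaces 14 → [2, 2, 7, 9, 13]
10 → replaces 13 → [2, 2, 7, 9, 10]
13 → extends → [2, 2, 7, 9, 10, 13]
7 → replaces 9 → [2, 2, 7, 7, 10, 13]
2 → replaces 7 → [2, 2, 2, 7, 10, 13]
Six tails, so the longest non-decreasing subsequence has length 6 (e.g. 7, 8, 9, 9, 13, 13).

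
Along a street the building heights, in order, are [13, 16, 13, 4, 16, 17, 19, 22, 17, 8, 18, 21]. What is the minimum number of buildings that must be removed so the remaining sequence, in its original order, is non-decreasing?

5

Fewest deletions = n − (longest non-decreasing subsequence).
Patience tails:
13 → extends → [13]
16 → extends → [13, 16]
13 → replaces 16 → [13, 13]
4 → replaces 13 → [4, 13]
16 → extends → [4, 13, 16]
17 → extends → [4, 13, 16, 17]
19 → extends → [4, 13, 16, 17, 19]
22 → extends → [4, 13, 16, 17, 19, 22]
17 → replaces 19 → [4, 13, 16, 17, 17, 22]
8 → replaces 13 → [4, 8, 16, 17, 17, 22]
18 → replaces 22 → [4, 8, 16, 17, 17, 18]
21 → extends → [4, 8, 16, 17, 17, 18, 21]
Longest non-decreasing subsequence has length 7, so deletions = 12 − 7 = 5.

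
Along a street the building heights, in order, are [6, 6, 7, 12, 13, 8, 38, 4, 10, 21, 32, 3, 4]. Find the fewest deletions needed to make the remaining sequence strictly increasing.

7

Fewest deletions = n − (longest strictly increasing subsequence).
i:      1  2  3  4  5  6  7  8  9 10 11 12 13
a[i]:   6  6  7 12 13  8 38  4 10 21 32  3  4
dp:     1  1  2  3  4  3  5  1  4  5  6  1  2
max dp = 6, so deletions = 13 − 6 = 7.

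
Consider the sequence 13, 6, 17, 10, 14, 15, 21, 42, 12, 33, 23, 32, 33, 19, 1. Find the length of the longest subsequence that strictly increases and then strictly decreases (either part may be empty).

inc[i] = longest strictly increasing subsequence ending at i; dec[i] = longest strictly decreasing subsequence starting at i:
i:      1  2  3  4  5  6  7  8  9 10 11 12 13 14 15
a[i]:  13  6 17 10 14 15 21 42 12 33 23 32 33 19  1
inc:    1  1  2  2  3  4  5  6  3  6  6  7  8  5  1
dec:    3  2  4  2  3  3  3  5  2  4  3  3  3  2  1
Best peak at i=8 (value 42): inc=6, dec=5, length 6+5−1 = 10.

10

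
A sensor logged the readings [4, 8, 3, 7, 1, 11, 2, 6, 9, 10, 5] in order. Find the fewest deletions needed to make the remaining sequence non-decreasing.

6

Fewest deletions = n − (longest non-decreasing subsequence).
i:      1  2  3  4  5  6  7  8  9 10 11
a[i]:   4  8  3  7  1 11  2  6  9 10  5
dp:     1  2  1  2  1  3  2  3  4  5  3
max dp = 5, so deletions = 11 − 5 = 6.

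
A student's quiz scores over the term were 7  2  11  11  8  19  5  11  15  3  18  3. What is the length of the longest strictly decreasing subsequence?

4

Negate each value so 'decreasing' becomes 'increasing', then run patience tails on the negated sequence:
-7 → extends → [-7]
-2 → extends → [-7, -2]
-11 → replaces -7 → [-11, -2]
-11 → already a tail → [-11, -2]
-8 → replaces -2 → [-11, -8]
-19 → replaces -11 → [-19, -8]
-5 → extends → [-19, -8, -5]
-11 → replaces -8 → [-19, -11, -5]
-15 → replaces -11 → [-19, -15, -5]
-3 → extends → [-19, -15, -5, -3]
-18 → replaces -15 → [-19, -18, -5, -3]
-3 → already a tail → [-19, -18, -5, -3]
Four tails, so the longest strictly decreasing subsequence of the original has length 4.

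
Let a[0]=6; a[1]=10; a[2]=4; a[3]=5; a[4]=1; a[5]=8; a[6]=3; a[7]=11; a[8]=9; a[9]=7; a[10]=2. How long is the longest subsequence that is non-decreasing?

4

Let dp[i] be the length of the longest such subsequence ending at index i:
i:      0  1  2  3  4  5  6  7  8  9 10
a[i]:   6 10  4  5  1  8  3 11  9  7  2
dp:     1  2  1  2  1  3  2  4  4  3  2
Maximum dp value is 4.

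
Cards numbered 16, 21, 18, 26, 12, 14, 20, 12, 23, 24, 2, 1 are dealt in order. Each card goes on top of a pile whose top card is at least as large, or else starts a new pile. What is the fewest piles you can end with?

5

Place each on the leftmost legal pile:
16 → new pile 1 (tops now [16])
21 → new pile 2 (tops now [16, 21])
18 → pile 2 (tops now [16, 18])
26 → new pile 3 (tops now [16, 18, 26])
12 → pile 1 (tops now [12, 18, 26])
14 → pile 2 (tops now [12, 14, 26])
20 → pile 3 (tops now [12, 14, 20])
12 → pile 1 (tops now [12, 14, 20])
23 → new pile 4 (tops now [12, 14, 20, 23])
24 → new pile 5 (tops now [12, 14, 20, 23, 24])
2 → pile 1 (tops now [2, 14, 20, 23, 24])
1 → pile 1 (tops now [1, 14, 20, 23, 24])
Five piles.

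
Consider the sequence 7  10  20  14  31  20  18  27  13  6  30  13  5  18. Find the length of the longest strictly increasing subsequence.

6

Let dp[i] be the length of the longest such subsequence ending at index i:
i:      1  2  3  4  5  6  7  8  9 10 11 12 13 14
a[i]:   7 10 20 14 31 20 18 27 13  6 30 13  5 18
dp:     1  2  3  3  4  4  4  5  3  1  6  3  1  4
Maximum dp value is 6.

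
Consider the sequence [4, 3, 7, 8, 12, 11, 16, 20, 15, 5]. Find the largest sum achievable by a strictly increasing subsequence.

67

Let S[i] be the best sum of a strictly increasing subsequence ending at i:
i:      1  2  3  4  5  6  7  8  9 10
a[i]:   4  3  7  8 12 11 16 20 15  5
S:      4  3 11 19 31 30 47 67 46  9
Maximum is 67 (e.g. 4 + 7 + 8 + 12 + 16 + 20).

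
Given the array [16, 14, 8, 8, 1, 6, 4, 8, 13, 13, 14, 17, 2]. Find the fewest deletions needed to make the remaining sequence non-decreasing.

6

Fewest deletions = n − (longest non-decreasing subsequence).
i:      1  2  3  4  5  6  7  8  9 10 11 12 13
a[i]:  16 14  8  8  1  6  4  8 13 13 14 17  2
dp:     1  1  1  2  1  2  2  3  4  5  6  7  2
max dp = 7, so deletions = 13 − 7 = 6.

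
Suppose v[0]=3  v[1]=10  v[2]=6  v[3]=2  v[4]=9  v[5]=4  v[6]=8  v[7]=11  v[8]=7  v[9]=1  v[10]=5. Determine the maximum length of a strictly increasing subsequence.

4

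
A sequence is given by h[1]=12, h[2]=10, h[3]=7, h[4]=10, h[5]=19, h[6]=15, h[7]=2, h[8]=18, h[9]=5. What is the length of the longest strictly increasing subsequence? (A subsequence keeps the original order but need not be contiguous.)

4

Let dp[i] be the length of the longest such subsequence ending at index i:
i:      1  2  3  4  5  6  7  8  9
h[i]:  12 10  7 10 19 15  2 18  5
dp:     1  1  1  2  3  3  1  4  2
Maximum dp value is 4.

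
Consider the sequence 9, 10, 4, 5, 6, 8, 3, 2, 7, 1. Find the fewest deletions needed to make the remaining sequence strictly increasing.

Fewest deletions = n − (longest strictly increasing subsequence).
i:      1  2  3  4  5  6  7  8  9 10
a[i]:   9 10  4  5  6  8  3  2  7  1
dp:     1  2  1  2  3  4  1  1  4  1
max dp = 4, so deletions = 10 − 4 = 6.

6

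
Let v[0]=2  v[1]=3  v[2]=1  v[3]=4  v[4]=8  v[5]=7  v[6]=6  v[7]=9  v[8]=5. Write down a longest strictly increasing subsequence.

2, 3, 4, 8, 9

Patience tails give the LIS length; then backtrack through the dp parents:
2 → extends → [2]
3 → extends → [2, 3]
1 → replaces 2 → [1, 3]
4 → extends → [1, 3, 4]
8 → extends → [1, 3, 4, 8]
7 → replaces 8 → [1, 3, 4, 7]
6 → replaces 7 → [1, 3, 4, 6]
9 → extends → [1, 3, 4, 6, 9]
5 → replaces 6 → [1, 3, 4, 5, 9]
Length 5; one witness is 2, 3, 4, 8, 9.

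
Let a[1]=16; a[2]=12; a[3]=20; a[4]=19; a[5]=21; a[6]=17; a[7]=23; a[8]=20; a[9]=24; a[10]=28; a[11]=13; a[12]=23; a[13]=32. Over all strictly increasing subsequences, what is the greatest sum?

Let S[i] be the best sum of a strictly increasing subsequence ending at i:
i:       1   2   3   4   5   6   7   8   9  10  11  12  13
a[i]:   16  12  20  19  21  17  23  20  24  28  13  23  32
S:      16  12  36  35  57  33  80  55 104 132  25  80 164
Maximum is 164 (e.g. 16 + 20 + 21 + 23 + 24 + 28 + 32).

164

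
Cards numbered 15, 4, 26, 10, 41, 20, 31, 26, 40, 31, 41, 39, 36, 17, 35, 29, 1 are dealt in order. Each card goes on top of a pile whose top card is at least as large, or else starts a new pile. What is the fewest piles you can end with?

6

Place each on the leftmost legal pile:
15 → new pile 1 (tops now [15])
4 → pile 1 (tops now [4])
26 → new pile 2 (tops now [4, 26])
10 → pile 2 (tops now [4, 10])
41 → new pile 3 (tops now [4, 10, 41])
20 → pile 3 (tops now [4, 10, 20])
31 → new pile 4 (tops now [4, 10, 20, 31])
26 → pile 4 (tops now [4, 10, 20, 26])
40 → new pile 5 (tops now [4, 10, 20, 26, 40])
31 → pile 5 (tops now [4, 10, 20, 26, 31])
41 → new pile 6 (tops now [4, 10, 20, 26, 31, 41])
39 → pile 6 (tops now [4, 10, 20, 26, 31, 39])
36 → pile 6 (tops now [4, 10, 20, 26, 31, 36])
17 → pile 3 (tops now [4, 10, 17, 26, 31, 36])
35 → pile 6 (tops now [4, 10, 17, 26, 31, 35])
29 → pile 5 (tops now [4, 10, 17, 26, 29, 35])
1 → pile 1 (tops now [1, 10, 17, 26, 29, 35])
Six piles.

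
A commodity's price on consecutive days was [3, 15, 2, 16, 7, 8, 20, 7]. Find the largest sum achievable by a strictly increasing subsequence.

54

Let S[i] be the best sum of a strictly increasing subsequence ending at i:
i:      1  2  3  4  5  6  7  8
a[i]:   3 15  2 16  7  8 20  7
S:      3 18  2 34 10 18 54 10
Maximum is 54 (e.g. 3 + 15 + 16 + 20).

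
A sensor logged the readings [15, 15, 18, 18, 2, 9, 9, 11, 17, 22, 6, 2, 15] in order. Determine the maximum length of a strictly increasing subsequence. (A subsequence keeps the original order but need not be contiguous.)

5

Let dp[i] be the length of the longest such subsequence ending at index i:
i:      1  2  3  4  5  6  7  8  9 10 11 12 13
a[i]:  15 15 18 18  2  9  9 11 17 22  6  2 15
dp:     1  1  2  2  1  2  2  3  4  5  2  1  4
Maximum dp value is 5.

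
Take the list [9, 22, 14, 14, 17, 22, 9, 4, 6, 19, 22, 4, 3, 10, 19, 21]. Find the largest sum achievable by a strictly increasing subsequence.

Let S[i] be the best sum of a strictly increasing subsequence ending at i:
i:      1  2  3  4  5  6  7  8  9 10 11 12 13 14 15 16
a[i]:   9 22 14 14 17 22  9  4  6 19 22  4  3 10 19 21
S:      9 31 23 23 40 62  9  4 10 59 81  4  3 20 59 80
Maximum is 81 (e.g. 9 + 14 + 17 + 19 + 22).

81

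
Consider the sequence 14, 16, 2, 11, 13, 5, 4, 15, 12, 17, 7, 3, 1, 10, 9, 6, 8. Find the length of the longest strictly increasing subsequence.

Track the smallest tail for each achievable length (strict):
14 → extends → [14]
16 → extends → [14, 16]
2 → replaces 14 → [2, 16]
11 → replaces 16 → [2, 11]
13 → extends → [2, 11, 13]
5 → replaces 11 → [2, 5, 13]
4 → replaces 5 → [2, 4, 13]
15 → extends → [2, 4, 13, 15]
12 → replaces 13 → [2, 4, 12, 15]
17 → extends → [2, 4, 12, 15, 17]
7 → replaces 12 → [2, 4, 7, 15, 17]
3 → replaces 4 → [2, 3, 7, 15, 17]
1 → replaces 2 → [1, 3, 7, 15, 17]
10 → replaces 15 → [1, 3, 7, 10, 17]
9 → replaces 10 → [1, 3, 7, 9, 17]
6 → replaces 7 → [1, 3, 6, 9, 17]
8 → replaces 9 → [1, 3, 6, 8, 17]
Five tails, so the longest strictly increasing subsequence has length 5 (e.g. 2, 11, 13, 15, 17).

5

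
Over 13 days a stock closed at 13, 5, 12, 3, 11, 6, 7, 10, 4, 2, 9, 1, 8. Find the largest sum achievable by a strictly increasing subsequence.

Let S[i] be the best sum of a strictly increasing subsequence ending at i:
i:      1  2  3  4  5  6  7  8  9 10 11 12 13
a[i]:  13  5 12  3 11  6  7 10  4  2  9  1  8
S:     13  5 17  3 16 11 18 28  7  2 27  1 26
Maximum is 28 (e.g. 5 + 6 + 7 + 10).

28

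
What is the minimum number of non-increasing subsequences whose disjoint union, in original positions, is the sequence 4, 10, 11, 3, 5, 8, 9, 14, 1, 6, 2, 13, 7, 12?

5

The minimum number of non-increasing subsequences covering a sequence equals the length of its longest strictly increasing subsequence.
LIS length is 5 (e.g. 4, 5, 8, 9, 14), so 5 piles are needed.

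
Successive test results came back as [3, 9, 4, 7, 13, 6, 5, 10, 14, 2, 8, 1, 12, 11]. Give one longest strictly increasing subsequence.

Patience tails give the LIS length; then backtrack through the dp parents:
3 → extends → [3]
9 → extends → [3, 9]
4 → replaces 9 → [3, 4]
7 → extends → [3, 4, 7]
13 → extends → [3, 4, 7, 13]
6 → replaces 7 → [3, 4, 6, 13]
5 → replaces 6 → [3, 4, 5, 13]
10 → replaces 13 → [3, 4, 5, 10]
14 → extends → [3, 4, 5, 10, 14]
2 → replaces 3 → [2, 4, 5, 10, 14]
8 → replaces 10 → [2, 4, 5, 8, 14]
1 → replaces 2 → [1, 4, 5, 8, 14]
12 → replaces 14 → [1, 4, 5, 8, 12]
11 → replaces 12 → [1, 4, 5, 8, 11]
Length 5; one witness is 3, 4, 7, 13, 14.

3, 4, 7, 13, 14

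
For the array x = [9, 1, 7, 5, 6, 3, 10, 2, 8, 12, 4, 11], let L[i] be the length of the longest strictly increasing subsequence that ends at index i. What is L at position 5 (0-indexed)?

dp[i] = 1 + max{dp[j] : j<i, x[j]<x[i]} (or 1 if no such j):
i:      0  1  2  3  4  5  6  7  8  9 10 11
x[i]:   9  1  7  5  6  3 10  2  8 12  4 11
dp:     1  1  2  2  3  2  4  2  4  5  3  5
At index 5 the value is 2.

2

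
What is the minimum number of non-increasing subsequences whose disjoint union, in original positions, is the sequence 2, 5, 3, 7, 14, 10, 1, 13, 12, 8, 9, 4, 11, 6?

6

Place each on the leftmost legal pile:
2 → new pile 1 (tops now [2])
5 → new pile 2 (tops now [2, 5])
3 → pile 2 (tops now [2, 3])
7 → new pile 3 (tops now [2, 3, 7])
14 → new pile 4 (tops now [2, 3, 7, 14])
10 → pile 4 (tops now [2, 3, 7, 10])
1 → pile 1 (tops now [1, 3, 7, 10])
13 → new pile 5 (tops now [1, 3, 7, 10, 13])
12 → pile 5 (tops now [1, 3, 7, 10, 12])
8 → pile 4 (tops now [1, 3, 7, 8, 12])
9 → pile 5 (tops now [1, 3, 7, 8, 9])
4 → pile 3 (tops now [1, 3, 4, 8, 9])
11 → new pile 6 (tops now [1, 3, 4, 8, 9, 11])
6 → pile 4 (tops now [1, 3, 4, 6, 9, 11])
Six piles.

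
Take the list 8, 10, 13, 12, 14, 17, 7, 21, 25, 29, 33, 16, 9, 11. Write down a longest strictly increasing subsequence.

Patience tails give the LIS length; then backtrack through the dp parents:
8 → extends → [8]
10 → extends → [8, 10]
13 → extends → [8, 10, 13]
12 → replaces 13 → [8, 10, 12]
14 → extends → [8, 10, 12, 14]
17 → extends → [8, 10, 12, 14, 17]
7 → replaces 8 → [7, 10, 12, 14, 17]
21 → extends → [7, 10, 12, 14, 17, 21]
25 → extends → [7, 10, 12, 14, 17, 21, 25]
29 → extends → [7, 10, 12, 14, 17, 21, 25, 29]
33 → extends → [7, 10, 12, 14, 17, 21, 25, 29, 33]
16 → replaces 17 → [7, 10, 12, 14, 16, 21, 25, 29, 33]
9 → replaces 10 → [7, 9, 12, 14, 16, 21, 25, 29, 33]
11 → replaces 12 → [7, 9, 11, 14, 16, 21, 25, 29, 33]
Length 9; one witness is 8, 10, 13, 14, 17, 21, 25, 29, 33.

8, 10, 13, 14, 17, 21, 25, 29, 33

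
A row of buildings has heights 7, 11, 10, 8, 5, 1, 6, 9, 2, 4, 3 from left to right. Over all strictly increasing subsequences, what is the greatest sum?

Let S[i] be the best sum of a strictly increasing subsequence ending at i:
i:      1  2  3  4  5  6  7  8  9 10 11
a[i]:   7 11 10  8  5  1  6  9  2  4  3
S:      7 18 17 15  5  1 11 24  3  7  6
Maximum is 24 (e.g. 7 + 8 + 9).

24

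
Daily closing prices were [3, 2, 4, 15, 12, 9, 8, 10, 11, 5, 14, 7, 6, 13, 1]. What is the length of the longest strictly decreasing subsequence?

7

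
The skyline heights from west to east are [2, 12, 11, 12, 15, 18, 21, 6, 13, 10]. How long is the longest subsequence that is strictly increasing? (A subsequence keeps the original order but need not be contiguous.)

Track the smallest tail for each achievable length (strict):
2 → extends → [2]
12 → extends → [2, 12]
11 → replaces 12 → [2, 11]
12 → extends → [2, 11, 12]
15 → extends → [2, 11, 12, 15]
18 → extends → [2, 11, 12, 15, 18]
21 → extends → [2, 11, 12, 15, 18, 21]
6 → replaces 11 → [2, 6, 12, 15, 18, 21]
13 → replaces 15 → [2, 6, 12, 13, 18, 21]
10 → replaces 12 → [2, 6, 10, 13, 18, 21]
Six tails, so the longest strictly increasing subsequence has length 6 (e.g. 2, 11, 12, 15, 18, 21).

6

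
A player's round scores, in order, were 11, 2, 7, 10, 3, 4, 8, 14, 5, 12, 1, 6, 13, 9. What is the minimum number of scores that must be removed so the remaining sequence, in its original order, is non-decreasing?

Fewest deletions = n − (longest non-decreasing subsequence).
Patience tails:
11 → extends → [11]
2 → replaces 11 → [2]
7 → extends → [2, 7]
10 → extends → [2, 7, 10]
3 → replaces 7 → [2, 3, 10]
4 → replaces 10 → [2, 3, 4]
8 → extends → [2, 3, 4, 8]
14 → extends → [2, 3, 4, 8, 14]
5 → replaces 8 → [2, 3, 4, 5, 14]
12 → replaces 14 → [2, 3, 4, 5, 12]
1 → replaces 2 → [1, 3, 4, 5, 12]
6 → replaces 12 → [1, 3, 4, 5, 6]
13 → extends → [1, 3, 4, 5, 6, 13]
9 → replaces 13 → [1, 3, 4, 5, 6, 9]
Longest non-decreasing subsequence has length 6, so deletions = 14 − 6 = 8.

8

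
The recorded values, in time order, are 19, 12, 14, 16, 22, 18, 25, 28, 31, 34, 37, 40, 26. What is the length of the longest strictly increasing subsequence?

10

Track the smallest tail for each achievable length (strict):
19 → extends → [19]
12 → replaces 19 → [12]
14 → extends → [12, 14]
16 → extends → [12, 14, 16]
22 → extends → [12, 14, 16, 22]
18 → replaces 22 → [12, 14, 16, 18]
25 → extends → [12, 14, 16, 18, 25]
28 → extends → [12, 14, 16, 18, 25, 28]
31 → extends → [12, 14, 16, 18, 25, 28, 31]
34 → extends → [12, 14, 16, 18, 25, 28, 31, 34]
37 → extends → [12, 14, 16, 18, 25, 28, 31, 34, 37]
40 → extends → [12, 14, 16, 18, 25, 28, 31, 34, 37, 40]
26 → replaces 28 → [12, 14, 16, 18, 25, 26, 31, 34, 37, 40]
Ten tails, so the longest strictly increasing subsequence has length 10 (e.g. 12, 14, 16, 22, 25, 28, 31, 34, 37, 40).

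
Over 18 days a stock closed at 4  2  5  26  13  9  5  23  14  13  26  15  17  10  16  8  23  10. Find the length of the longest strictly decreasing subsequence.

6

Let dp[i] be the longest strictly decreasing subsequence ending at i:
i:      1  2  3  4  5  6  7  8  9 10 11 12 13 14 15 16 17 18
a[i]:   4  2  5 26 13  9  5 23 14 13 26 15 17 10 16  8 23 10
dp:     1  2  1  1  2  3  4  2  3  4  1  3  3  5  4  6  2  5
Maximum is 6.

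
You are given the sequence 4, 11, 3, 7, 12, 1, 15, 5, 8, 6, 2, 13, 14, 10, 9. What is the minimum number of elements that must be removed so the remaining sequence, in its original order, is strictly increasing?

Fewest deletions = n − (longest strictly increasing subsequence).
i:      1  2  3  4  5  6  7  8  9 10 11 12 13 14 15
a[i]:   4 11  3  7 12  1 15  5  8  6  2 13 14 10  9
dp:     1  2  1  2  3  1  4  2  3  3  2  4  5  4  4
max dp = 5, so deletions = 15 − 5 = 10.

10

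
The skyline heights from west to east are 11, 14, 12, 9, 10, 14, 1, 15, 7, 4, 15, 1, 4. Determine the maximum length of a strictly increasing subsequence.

Track the smallest tail for each achievable length (strict):
11 → extends → [11]
14 → extends → [11, 14]
12 → replaces 14 → [11, 12]
9 → replaces 11 → [9, 12]
10 → replaces 12 → [9, 10]
14 → extends → [9, 10, 14]
1 → replaces 9 → [1, 10, 14]
15 → extends → [1, 10, 14, 15]
7 → replaces 10 → [1, 7, 14, 15]
4 → replaces 7 → [1, 4, 14, 15]
15 → already a tail → [1, 4, 14, 15]
1 → already a tail → [1, 4, 14, 15]
4 → already a tail → [1, 4, 14, 15]
Four tails, so the longest strictly increasing subsequence has length 4 (e.g. 11, 12, 14, 15).

4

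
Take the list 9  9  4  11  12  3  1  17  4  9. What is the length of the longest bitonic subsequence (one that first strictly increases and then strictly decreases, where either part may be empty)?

5

inc[i] = longest strictly increasing subsequence ending at i; dec[i] = longest strictly decreasing subsequence starting at i:
i:      1  2  3  4  5  6  7  8  9 10
a[i]:   9  9  4 11 12  3  1 17  4  9
inc:    1  1  1  2  3  1  1  4  2  3
dec:    4  4  3  3  3  2  1  2  1  1
Best peak at i=5 (value 12): inc=3, dec=3, length 3+3−1 = 5.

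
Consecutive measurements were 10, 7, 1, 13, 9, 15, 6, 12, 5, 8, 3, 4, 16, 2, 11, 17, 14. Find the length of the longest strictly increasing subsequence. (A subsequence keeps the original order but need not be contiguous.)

5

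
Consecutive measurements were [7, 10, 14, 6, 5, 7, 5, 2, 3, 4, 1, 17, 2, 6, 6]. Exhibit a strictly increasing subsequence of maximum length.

7, 10, 14, 17

Patience tails give the LIS length; then backtrack through the dp parents:
7 → extends → [7]
10 → extends → [7, 10]
14 → extends → [7, 10, 14]
6 → replaces 7 → [6, 10, 14]
5 → replaces 6 → [5, 10, 14]
7 → replaces 10 → [5, 7, 14]
5 → already a tail → [5, 7, 14]
2 → replaces 5 → [2, 7, 14]
3 → replaces 7 → [2, 3, 14]
4 → replaces 14 → [2, 3, 4]
1 → replaces 2 → [1, 3, 4]
17 → extends → [1, 3, 4, 17]
2 → replaces 3 → [1, 2, 4, 17]
6 → replaces 17 → [1, 2, 4, 6]
6 → already a tail → [1, 2, 4, 6]
Length 4; one witness is 7, 10, 14, 17.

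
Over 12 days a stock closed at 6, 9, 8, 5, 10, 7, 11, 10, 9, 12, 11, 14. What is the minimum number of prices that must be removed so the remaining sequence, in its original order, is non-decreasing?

Fewest deletions = n − (longest non-decreasing subsequence).
i:      1  2  3  4  5  6  7  8  9 10 11 12
a[i]:   6  9  8  5 10  7 11 10  9 12 11 14
dp:     1  2  2  1  3  2  4  4  3  5  5  6
max dp = 6, so deletions = 12 − 6 = 6.

6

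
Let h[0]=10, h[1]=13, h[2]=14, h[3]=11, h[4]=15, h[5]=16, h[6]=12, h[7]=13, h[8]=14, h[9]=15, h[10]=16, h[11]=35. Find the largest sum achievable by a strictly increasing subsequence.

Let S[i] be the best sum of a strictly increasing subsequence ending at i:
i:       0   1   2   3   4   5   6   7   8   9  10  11
h[i]:   10  13  14  11  15  16  12  13  14  15  16  35
S:      10  23  37  21  52  68  33  46  60  75  91 126
Maximum is 126 (e.g. 10 + 11 + 12 + 13 + 14 + 15 + 16 + 35).

126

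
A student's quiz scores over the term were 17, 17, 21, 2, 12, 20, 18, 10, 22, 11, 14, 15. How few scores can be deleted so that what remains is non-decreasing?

Fewest deletions = n − (longest non-decreasing subsequence).
Patience tails:
17 → extends → [17]
17 → extends → [17, 17]
21 → extends → [17, 17, 21]
2 → replaces 17 → [2, 17, 21]
12 → replaces 17 → [2, 12, 21]
20 → replaces 21 → [2, 12, 20]
18 → replaces 20 → [2, 12, 18]
10 → replaces 12 → [2, 10, 18]
22 → extends → [2, 10, 18, 22]
11 → replaces 18 → [2, 10, 11, 22]
14 → replaces 22 → [2, 10, 11, 14]
15 → extends → [2, 10, 11, 14, 15]
Longest non-decreasing subsequence has length 5, so deletions = 12 − 5 = 7.

7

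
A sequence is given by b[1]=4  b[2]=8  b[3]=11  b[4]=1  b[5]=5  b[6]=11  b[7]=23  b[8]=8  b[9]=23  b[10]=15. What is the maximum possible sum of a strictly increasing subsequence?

Let S[i] be the best sum of a strictly increasing subsequence ending at i:
i:      1  2  3  4  5  6  7  8  9 10
b[i]:   4  8 11  1  5 11 23  8 23 15
S:      4 12 23  1  9 23 46 17 46 38
Maximum is 46 (e.g. 4 + 8 + 11 + 23).

46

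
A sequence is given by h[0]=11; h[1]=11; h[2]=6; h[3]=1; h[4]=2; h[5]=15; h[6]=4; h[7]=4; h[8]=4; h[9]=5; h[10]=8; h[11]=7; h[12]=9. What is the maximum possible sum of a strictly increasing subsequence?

Let S[i] be the best sum of a strictly increasing subsequence ending at i:
i:      0  1  2  3  4  5  6  7  8  9 10 11 12
h[i]:  11 11  6  1  2 15  4  4  4  5  8  7  9
S:     11 11  6  1  3 26  7  7  7 12 20 19 29
Maximum is 29 (e.g. 1 + 2 + 4 + 5 + 8 + 9).

29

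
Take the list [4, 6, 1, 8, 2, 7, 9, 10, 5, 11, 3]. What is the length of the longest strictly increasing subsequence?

6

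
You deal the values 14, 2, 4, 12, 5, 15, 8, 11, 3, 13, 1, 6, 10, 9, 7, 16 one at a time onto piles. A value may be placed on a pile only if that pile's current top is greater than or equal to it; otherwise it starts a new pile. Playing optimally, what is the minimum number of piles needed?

7

Place each on the leftmost legal pile:
14 → new pile 1 (tops now [14])
2 → pile 1 (tops now [2])
4 → new pile 2 (tops now [2, 4])
12 → new pile 3 (tops now [2, 4, 12])
5 → pile 3 (tops now [2, 4, 5])
15 → new pile 4 (tops now [2, 4, 5, 15])
8 → pile 4 (tops now [2, 4, 5, 8])
11 → new pile 5 (tops now [2, 4, 5, 8, 11])
3 → pile 2 (tops now [2, 3, 5, 8, 11])
13 → new pile 6 (tops now [2, 3, 5, 8, 11, 13])
1 → pile 1 (tops now [1, 3, 5, 8, 11, 13])
6 → pile 4 (tops now [1, 3, 5, 6, 11, 13])
10 → pile 5 (tops now [1, 3, 5, 6, 10, 13])
9 → pile 5 (tops now [1, 3, 5, 6, 9, 13])
7 → pile 5 (tops now [1, 3, 5, 6, 7, 13])
16 → new pile 7 (tops now [1, 3, 5, 6, 7, 13, 16])
Seven piles.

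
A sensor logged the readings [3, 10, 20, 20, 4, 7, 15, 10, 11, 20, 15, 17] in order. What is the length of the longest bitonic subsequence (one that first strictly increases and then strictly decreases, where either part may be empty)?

7

inc[i] = longest strictly increasing subsequence ending at i; dec[i] = longest strictly decreasing subsequence starting at i:
i:      1  2  3  4  5  6  7  8  9 10 11 12
a[i]:   3 10 20 20  4  7 15 10 11 20 15 17
inc:    1  2  3  3  2  3  4  4  5  6  6  7
dec:    1  2  3  3  1  1  2  1  1  2  1  1
Best peak at i=10 (value 20): inc=6, dec=2, length 6+2−1 = 7.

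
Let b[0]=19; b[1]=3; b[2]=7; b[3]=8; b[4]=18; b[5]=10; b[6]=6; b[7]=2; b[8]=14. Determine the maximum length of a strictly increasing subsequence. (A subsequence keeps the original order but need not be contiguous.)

Let dp[i] be the length of the longest such subsequence ending at index i:
i:      0  1  2  3  4  5  6  7  8
b[i]:  19  3  7  8 18 10  6  2 14
dp:     1  1  2  3  4  4  2  1  5
Maximum dp value is 5.

5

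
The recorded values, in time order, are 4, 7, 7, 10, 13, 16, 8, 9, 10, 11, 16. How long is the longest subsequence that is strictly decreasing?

Negate each value so 'decreasing' becomes 'increasing', then run patience tails on the negated sequence:
-4 → extends → [-4]
-7 → replaces -4 → [-7]
-7 → already a tail → [-7]
-10 → replaces -7 → [-10]
-13 → replaces -10 → [-13]
-16 → replaces -13 → [-16]
-8 → extends → [-16, -8]
-9 → replaces -8 → [-16, -9]
-10 → replaces -9 → [-16, -10]
-11 → replaces -10 → [-16, -11]
-16 → already a tail → [-16, -11]
Two tails, so the longest strictly decreasing subsequence of the original has length 2.

2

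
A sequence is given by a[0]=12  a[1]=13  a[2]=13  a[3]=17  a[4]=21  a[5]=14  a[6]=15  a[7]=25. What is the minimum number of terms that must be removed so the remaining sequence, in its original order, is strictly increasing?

3

Fewest deletions = n − (longest strictly increasing subsequence).
Patience tails:
12 → extends → [12]
13 → extends → [12, 13]
13 → already a tail → [12, 13]
17 → extends → [12, 13, 17]
21 → extends → [12, 13, 17, 21]
14 → replaces 17 → [12, 13, 14, 21]
15 → replaces 21 → [12, 13, 14, 15]
25 → extends → [12, 13, 14, 15, 25]
Longest strictly increasing subsequence has length 5, so deletions = 8 − 5 = 3.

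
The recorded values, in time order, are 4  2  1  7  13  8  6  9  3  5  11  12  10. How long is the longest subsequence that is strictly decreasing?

4

Let dp[i] be the longest strictly decreasing subsequence ending at i:
i:      1  2  3  4  5  6  7  8  9 10 11 12 13
a[i]:   4  2  1  7 13  8  6  9  3  5 11 12 10
dp:     1  2  3  1  1  2  3  2  4  4  2  2  3
Maximum is 4.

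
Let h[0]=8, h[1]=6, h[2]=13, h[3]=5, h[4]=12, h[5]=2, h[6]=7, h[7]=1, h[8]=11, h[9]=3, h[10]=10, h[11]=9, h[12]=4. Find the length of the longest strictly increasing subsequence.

3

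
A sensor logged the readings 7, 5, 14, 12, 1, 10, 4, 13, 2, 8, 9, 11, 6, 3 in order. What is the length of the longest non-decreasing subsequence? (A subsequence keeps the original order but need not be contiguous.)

5

Track the smallest tail for each achievable length (allowing ties):
7 → extends → [7]
5 → replaces 7 → [5]
14 → extends → [5, 14]
12 → replaces 14 → [5, 12]
1 → replaces 5 → [1, 12]
10 → replaces 12 → [1, 10]
4 → replaces 10 → [1, 4]
13 → extends → [1, 4, 13]
2 → replaces 4 → [1, 2, 13]
8 → replaces 13 → [1, 2, 8]
9 → extends → [1, 2, 8, 9]
11 → extends → [1, 2, 8, 9, 11]
6 → replaces 8 → [1, 2, 6, 9, 11]
3 → replaces 6 → [1, 2, 3, 9, 11]
Five tails, so the longest non-decreasing subsequence has length 5 (e.g. 1, 4, 8, 9, 11).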